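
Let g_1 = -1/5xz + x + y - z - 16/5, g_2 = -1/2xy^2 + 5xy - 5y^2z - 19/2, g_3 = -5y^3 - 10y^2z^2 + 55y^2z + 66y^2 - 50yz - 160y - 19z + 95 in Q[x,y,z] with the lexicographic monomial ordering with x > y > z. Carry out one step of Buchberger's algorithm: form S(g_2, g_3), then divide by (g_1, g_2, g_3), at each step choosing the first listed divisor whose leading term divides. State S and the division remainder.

S(g_2, g_3) = -2xy^2z^2 + 11xy^2z + 16/5xy^2 - 10xyz - 32xy - 19/5xz + 19x + 10y^3z + 19y; remainder on division = 0.

lcm(LM(g_2), LM(g_3)) = xy^3.
S = (lcm/LT(g_2))·g_2 − (lcm/LT(g_3))·g_3 = -2xy^2z^2 + 11xy^2z + 16/5xy^2 - 10xyz - 32xy - 19/5xz + 19x + 10y^3z + 19y.
Reduce S modulo (g_1, g_2, g_3) in that order:
  leading term xy^2z^2: subtract (10y^2z)·g_1 from -2xy^2z^2 + 11xy^2z + 16/5xy^2 - 10xyz - 32xy - 19/5xz + 19x + 10y^3z + 19y → xy^2z + 16/5xy^2 - 10xyz - 32xy - 19/5xz + 19x + 10y^2z^2 + 32y^2z + 19y
  leading term xy^2z: subtract (-5y^2)·g_1 from xy^2z + 16/5xy^2 - 10xyz - 32xy - 19/5xz + 19x + 10y^2z^2 + 32y^2z + 19y → 41/5xy^2 - 10xyz - 32xy - 19/5xz + 19x + 5y^3 + 10y^2z^2 + 27y^2z - 16y^2 + 19y
  leading term xy^2: subtract (-82/5)·g_2 from 41/5xy^2 - 10xyz - 32xy - 19/5xz + 19x + 5y^3 + 10y^2z^2 + 27y^2z - 16y^2 + 19y → -10xyz + 50xy - 19/5xz + 19x + 5y^3 + 10y^2z^2 - 55y^2z - 16y^2 + 19y - 779/5
  leading term xyz: subtract (50y)·g_1 from -10xyz + 50xy - 19/5xz + 19x + 5y^3 + 10y^2z^2 - 55y^2z - 16y^2 + 19y - 779/5 → -19/5xz + 19x + 5y^3 + 10y^2z^2 - 55y^2z - 66y^2 + 50yz + 179y - 779/5
  leading term xz: subtract (19)·g_1 from -19/5xz + 19x + 5y^3 + 10y^2z^2 - 55y^2z - 66y^2 + 50yz + 179y - 779/5 → 5y^3 + 10y^2z^2 - 55y^2z - 66y^2 + 50yz + 160y + 19z - 95
  leading term y^3: subtract (-1)·g_3 from 5y^3 + 10y^2z^2 - 55y^2z - 66y^2 + 50yz + 160y + 19z - 95 → 0
The remainder is 0, so this S-polynomial contributes no new basis element.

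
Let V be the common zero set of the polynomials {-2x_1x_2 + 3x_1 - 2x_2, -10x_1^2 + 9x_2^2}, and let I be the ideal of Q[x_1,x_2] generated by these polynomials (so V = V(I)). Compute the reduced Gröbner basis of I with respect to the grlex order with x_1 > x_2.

This is the nonlinear analogue of row-reducing a linear system.

f_1 = -2x_1x_2 + 3x_1 - 2x_2, LT = x_1x_2.
f_2 = -10x_1^2 + 9x_2^2, LT = x_1^2.

S(f_1,f_2): lcm = x_1^2x_2. S = 9/10x_2^3 - 3/2x_1^2 + x_1x_2.
  leading term x_2^3: no divisor's leading term divides it; move 9/10x_2^3 to the remainder.
  leading term x_1^2: subtract (3/20)·f_2 from -3/2x_1^2 + x_1x_2 → x_1x_2 - 27/20x_2^2
  leading term x_1x_2: subtract (-1/2)·f_1 from x_1x_2 - 27/20x_2^2 → -27/20x_2^2 + 3/2x_1 - x_2
  leading term x_2^2: no divisor's leading term divides it; move -27/20x_2^2 to the remainder.
  leading term x_1: no divisor's leading term divides it; move 3/2x_1 to the remainder.
  leading term x_2: no divisor's leading term divides it; move -x_2 to the remainder.
  remainder 9/10x_2^3 - 27/20x_2^2 + 3/2x_1 - x_2 ≠ 0; add g_3 = 9/10x_2^3 - 27/20x_2^2 + 3/2x_1 - x_2 to the basis.

The other S-polynomials (S(f_1,g_3), S(f_2,g_3)) all reduce to 0 modulo the current basis, so we have a Gröbner basis.

G = {x_2^3 - 3/2x_2^2 + 5/3x_1 - 10/9x_2, x_1^2 - 9/10x_2^2, x_1x_2 - 3/2x_1 + x_2}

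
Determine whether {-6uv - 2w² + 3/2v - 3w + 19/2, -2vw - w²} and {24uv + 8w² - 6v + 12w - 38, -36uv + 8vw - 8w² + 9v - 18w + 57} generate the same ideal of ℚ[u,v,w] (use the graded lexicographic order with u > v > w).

For a fixed monomial order, each ideal has a unique reduced Gröbner basis; comparing bases decides equality.
Buchberger on the first generating set:
f_1 = -6uv - 2w² + 3/2v - 3w + 19/2, LT = uv.
f_2 = -2vw - w², LT = vw.

S(f_1,f_2): lcm = uvw. S = -½uw² + ⅓w³ - ¼vw + ½w² - 19/12w.
  leading term uw²: no divisor's leading term divides it; move -½uw² to the remainder.
  leading term w³: no divisor's leading term divides it; move ⅓w³ to the remainder.
  leading term vw: subtract (⅛)·f_2 from -¼vw + ½w² - 19/12w → ⅝w² - 19/12w
  leading term w²: no divisor's leading term divides it; move ⅝w² to the remainder.
  leading term w: no divisor's leading term divides it; move -19/12w to the remainder.
  remainder -½uw² + ⅓w³ + ⅝w² - 19/12w ≠ 0; add g_3 = -½uw² + ⅓w³ + ⅝w² - 19/12w to the basis.

S(f_1,g_3): lcm = uvw². S = ⅔vw³ + ⅓w⁴ + vw² + ½w³ - 19/6vw - 19/12w².
  leading term vw³: subtract (-⅓w²)·f_2 from ⅔vw³ + ⅓w⁴ + vw² + ½w³ - 19/6vw - 19/12w² → vw² + ½w³ - 19/6vw - 19/12w²
  leading term vw²: subtract (-½w)·f_2 from vw² + ½w³ - 19/6vw - 19/12w² → -19/6vw - 19/12w²
  leading term vw: subtract (19/12)·f_2 from -19/6vw - 19/12w² → 0
  remainder 0.

S(f_2,g_3): lcm = uvw². S = ½uw³ + ⅔vw³ + 5/4vw² - 19/6vw.
  leading term uw³: subtract (-w)·g_3 from ½uw³ + ⅔vw³ + 5/4vw² - 19/6vw → ⅔vw³ + ⅓w⁴ + 5/4vw² + ⅝w³ - 19/6vw - 19/12w²
  leading term vw³: subtract (-⅓w²)·f_2 from ⅔vw³ + ⅓w⁴ + 5/4vw² + ⅝w³ - 19/6vw - 19/12w² → 5/4vw² + ⅝w³ - 19/6vw - 19/12w²
  leading term vw²: subtract (-⅝w)·f_2 from 5/4vw² + ⅝w³ - 19/6vw - 19/12w² → -19/6vw - 19/12w²
  leading term vw: subtract (19/12)·f_2 from -19/6vw - 19/12w² → 0
  remainder 0.

Every S-polynomial of the final basis reduces to 0, so we have a Gröbner basis.
Inter-reduce: drop elements whose leading term is divisible by another's, tail-reduce, and make monic.
Reduced Gröbner basis: {uw² - ⅔w³ - 5/4w² + 19/6w, uv + ⅓w² - ¼v + ½w - 19/12, vw + ½w²}.

Buchberger on the second generating set:
h_1 = 24uv + 8w² - 6v + 12w - 38, LT = uv.
h_2 = -36uv + 8vw - 8w² + 9v - 18w + 57, LT = uv.

S(h_1,h_2): lcm = uv. S = 2/9vw + 1/9w².
  leading term vw: no divisor's leading term divides it; move 2/9vw to the remainder.
  leading term w²: no divisor's leading term divides it; move 1/9w² to the remainder.
  remainder 2/9vw + 1/9w² ≠ 0; add k_3 = 2/9vw + 1/9w² to the basis.

S(h_1,k_3): lcm = uvw. S = -½uw² + ⅓w³ - ¼vw + ½w² - 19/12w.
  leading term uw²: no divisor's leading term divides it; move -½uw² to the remainder.
  leading term w³: no divisor's leading term divides it; move ⅓w³ to the remainder.
  leading term vw: subtract (-9/8)·k_3 from -¼vw + ½w² - 19/12w → ⅝w² - 19/12w
  leading term w²: no divisor's leading term divides it; move ⅝w² to the remainder.
  leading term w: no divisor's leading term divides it; move -19/12w to the remainder.
  remainder -½uw² + ⅓w³ + ⅝w² - 19/12w ≠ 0; add k_4 = -½uw² + ⅓w³ + ⅝w² - 19/12w to the basis.

S(h_2,k_3): lcm = uvw. S = -½uw² - 2/9vw² + 2/9w³ - ¼vw + ½w² - 19/12w.
  leading term uw²: subtract (1)·k_4 from -½uw² - 2/9vw² + 2/9w³ - ¼vw + ½w² - 19/12w → -2/9vw² - 1/9w³ - ¼vw - ⅛w²
  leading term vw²: subtract (-w)·k_3 from -2/9vw² - 1/9w³ - ¼vw - ⅛w² → -¼vw - ⅛w²
  leading term vw: subtract (-9/8)·k_3 from -¼vw - ⅛w² → 0
  remainder 0.

S(h_1,k_4): lcm = uvw². S = ⅔vw³ + ⅓w⁴ + vw² + ½w³ - 19/6vw - 19/12w².
  leading term vw³: subtract (3w²)·k_3 from ⅔vw³ + ⅓w⁴ + vw² + ½w³ - 19/6vw - 19/12w² → vw² + ½w³ - 19/6vw - 19/12w²
  leading term vw²: subtract (9/2w)·k_3 from vw² + ½w³ - 19/6vw - 19/12w² → -19/6vw - 19/12w²
  leading term vw: subtract (-57/4)·k_3 from -19/6vw - 19/12w² → 0
  remainder 0.

S(h_2,k_4): lcm = uvw². S = 4/9vw³ + 2/9w⁴ + vw² + ½w³ - 19/6vw - 19/12w².
  leading term vw³: subtract (2w²)·k_3 from 4/9vw³ + 2/9w⁴ + vw² + ½w³ - 19/6vw - 19/12w² → vw² + ½w³ - 19/6vw - 19/12w²
  leading term vw²: subtract (9/2w)·k_3 from vw² + ½w³ - 19/6vw - 19/12w² → -19/6vw - 19/12w²
  leading term vw: subtract (-57/4)·k_3 from -19/6vw - 19/12w² → 0
  remainder 0.

S(k_3,k_4): lcm = uvw². S = ½uw³ + ⅔vw³ + 5/4vw² - 19/6vw.
  leading term uw³: subtract (-w)·k_4 from ½uw³ + ⅔vw³ + 5/4vw² - 19/6vw → ⅔vw³ + ⅓w⁴ + 5/4vw² + ⅝w³ - 19/6vw - 19/12w²
  leading term vw³: subtract (3w²)·k_3 from ⅔vw³ + ⅓w⁴ + 5/4vw² + ⅝w³ - 19/6vw - 19/12w² → 5/4vw² + ⅝w³ - 19/6vw - 19/12w²
  leading term vw²: subtract (45/8w)·k_3 from 5/4vw² + ⅝w³ - 19/6vw - 19/12w² → -19/6vw - 19/12w²
  leading term vw: subtract (-57/4)·k_3 from -19/6vw - 19/12w² → 0
  remainder 0.

Every S-polynomial of the final basis reduces to 0, so we have a Gröbner basis.
Inter-reduce: drop elements whose leading term is divisible by another's, tail-reduce, and make monic.
Reduced Gröbner basis: {uw² - ⅔w³ - 5/4w² + 19/6w, uv + ⅓w² - ¼v + ½w - 19/12, vw + ½w²}.

Same reduced basis, so the two generating sets span the same ideal.

Yes, the ideals are equal.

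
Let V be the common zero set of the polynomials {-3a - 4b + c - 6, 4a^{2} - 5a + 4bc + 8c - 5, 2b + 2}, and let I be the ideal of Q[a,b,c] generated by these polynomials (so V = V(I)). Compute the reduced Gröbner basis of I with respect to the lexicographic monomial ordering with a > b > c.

G = {a - \tfrac{1}{3}c + \tfrac{2}{3}, b + 1, c^{2} + \tfrac{5}{4}c + \tfrac{1}{4}}

f_1 = -3a - 4b + c - 6, LT = a.
f_2 = 4a^{2} - 5a + 4bc + 8c - 5, LT = a^{2}.
f_3 = 2b + 2, LT = b.

S(f_1,f_2): lcm = a^{2}. S = \tfrac{4}{3}ab - \tfrac{1}{3}ac + \tfrac{13}{4}a - bc - 2c + \tfrac{5}{4}.
  leading term ab: subtract (-\tfrac{4}{9}b)·f_1 from \tfrac{4}{3}ab - \tfrac{1}{3}ac + \tfrac{13}{4}a - bc - 2c + \tfrac{5}{4} → -\tfrac{1}{3}ac + \tfrac{13}{4}a - \tfrac{16}{9}b^{2} - \tfrac{5}{9}bc - \tfrac{8}{3}b - 2c + \tfrac{5}{4}
  leading term ac: subtract (\tfrac{1}{9}c)·f_1 from -\tfrac{1}{3}ac + \tfrac{13}{4}a - \tfrac{16}{9}b^{2} - \tfrac{5}{9}bc - \tfrac{8}{3}b - 2c + \tfrac{5}{4} → \tfrac{13}{4}a - \tfrac{16}{9}b^{2} - \tfrac{1}{9}bc - \tfrac{8}{3}b - \tfrac{1}{9}c^{2} - \tfrac{4}{3}c + \tfrac{5}{4}
  leading term a: subtract (-\tfrac{13}{12})·f_1 from \tfrac{13}{4}a - \tfrac{16}{9}b^{2} - \tfrac{1}{9}bc - \tfrac{8}{3}b - \tfrac{1}{9}c^{2} - \tfrac{4}{3}c + \tfrac{5}{4} → -\tfrac{16}{9}b^{2} - \tfrac{1}{9}bc - 7b - \tfrac{1}{9}c^{2} - \tfrac{1}{4}c - \tfrac{21}{4}
  leading term b^{2}: subtract (-\tfrac{8}{9}b)·f_3 from -\tfrac{16}{9}b^{2} - \tfrac{1}{9}bc - 7b - \tfrac{1}{9}c^{2} - \tfrac{1}{4}c - \tfrac{21}{4} → -\tfrac{1}{9}bc - \tfrac{47}{9}b - \tfrac{1}{9}c^{2} - \tfrac{1}{4}c - \tfrac{21}{4}
  leading term bc: subtract (-\tfrac{1}{18}c)·f_3 from -\tfrac{1}{9}bc - \tfrac{47}{9}b - \tfrac{1}{9}c^{2} - \tfrac{1}{4}c - \tfrac{21}{4} → -\tfrac{47}{9}b - \tfrac{1}{9}c^{2} - \tfrac{5}{36}c - \tfrac{21}{4}
  leading term b: subtract (-\tfrac{47}{18})·f_3 from -\tfrac{47}{9}b - \tfrac{1}{9}c^{2} - \tfrac{5}{36}c - \tfrac{21}{4} → -\tfrac{1}{9}c^{2} - \tfrac{5}{36}c - \tfrac{1}{36}
  leading term c^{2}: no divisor's leading term divides it; move -\tfrac{1}{9}c^{2} to the remainder.
  leading term c: no divisor's leading term divides it; move -\tfrac{5}{36}c to the remainder.
  leading term 1: no divisor's leading term divides it; move -\tfrac{1}{36} to the remainder.
  remainder -\tfrac{1}{9}c^{2} - \tfrac{5}{36}c - \tfrac{1}{36} ≠ 0; add g_4 = -\tfrac{1}{9}c^{2} - \tfrac{5}{36}c - \tfrac{1}{36} to the basis.

The other S-polynomials (S(f_1,f_3), S(f_2,f_3), S(f_1,g_4), S(f_2,g_4), S(f_3,g_4)) all reduce to 0 modulo the current basis, so we have a Gröbner basis.
Inter-reduce: drop elements whose leading term is divisible by another's, tail-reduce, and make monic.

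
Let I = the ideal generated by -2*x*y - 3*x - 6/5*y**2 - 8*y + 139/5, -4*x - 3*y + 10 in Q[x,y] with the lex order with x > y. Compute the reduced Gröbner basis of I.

G = {x + 3/4*y - 5/2, y**2 - 215/6*y + 203/3}

f_1 = -2*x*y - 3*x - 6/5*y**2 - 8*y + 139/5, LT = x*y.
f_2 = -4*x - 3*y + 10, LT = x.

S(f_1,f_2): lcm = x*y. S = 3/2*x - 3/20*y**2 + 13/2*y - 139/10.
  leading term x: subtract (-3/8)·f_2 from 3/2*x - 3/20*y**2 + 13/2*y - 139/10 → -3/20*y**2 + 43/8*y - 203/20
  leading term y**2: no divisor's leading term divides it; move -3/20*y**2 to the remainder.
  leading term y: no divisor's leading term divides it; move 43/8*y to the remainder.
  leading term 1: no divisor's leading term divides it; move -203/20 to the remainder.
  remainder -3/20*y**2 + 43/8*y - 203/20 ≠ 0; add g_3 = -3/20*y**2 + 43/8*y - 203/20 to the basis.

S(f_1,g_3): lcm = x*y**2. S = 112/3*x*y - 203/3*x + 3/5*y**3 + 4*y**2 - 139/10*y.
  leading term x*y: subtract (-56/3)·f_1 from 112/3*x*y - 203/3*x + 3/5*y**3 + 4*y**2 - 139/10*y → -371/3*x + 3/5*y**3 - 92/5*y**2 - 4897/30*y + 7784/15
  leading term x: subtract (371/12)·f_2 from -371/3*x + 3/5*y**3 - 92/5*y**2 - 4897/30*y + 7784/15 → 3/5*y**3 - 92/5*y**2 - 4229/60*y + 6293/30
  leading term y**3: subtract (-4*y)·g_3 from 3/5*y**3 - 92/5*y**2 - 4229/60*y + 6293/30 → 31/10*y**2 - 1333/12*y + 6293/30
  leading term y**2: subtract (-62/3)·g_3 from 31/10*y**2 - 1333/12*y + 6293/30 → 0
  remainder 0.

S(f_2,g_3): leading monomials are coprime, so the S-polynomial reduces to 0 (Buchberger's first criterion).
Every S-polynomial of the final basis reduces to 0, so we have a Gröbner basis.
Inter-reduce: drop elements whose leading term is divisible by another's, tail-reduce, and make monic.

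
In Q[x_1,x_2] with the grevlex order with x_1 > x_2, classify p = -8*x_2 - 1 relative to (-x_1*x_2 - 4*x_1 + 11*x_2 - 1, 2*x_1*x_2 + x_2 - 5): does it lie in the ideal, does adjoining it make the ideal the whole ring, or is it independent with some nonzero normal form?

Adjoining -8*x_2 - 1 makes the ideal the whole ring: the system is inconsistent.

First compute the reduced Gröbner basis of I by Buchberger's algorithm.
f_1 = -x_1*x_2 - 4*x_1 + 11*x_2 - 1, LT = x_1*x_2.
f_2 = 2*x_1*x_2 + x_2 - 5, LT = x_1*x_2.

S(f_1,f_2): lcm = x_1*x_2. S = 4*x_1 - 23/2*x_2 + 7/2.
  reduce S modulo (f_1, f_2):
  remainder 4*x_1 - 23/2*x_2 + 7/2 ≠ 0; add h_3 = 4*x_1 - 23/2*x_2 + 7/2 to the basis.

S(f_1,h_3): lcm = x_1*x_2. S = 23/8*x_2**2 + 4*x_1 - 95/8*x_2 + 1.
  reduce S modulo (f_1, f_2, h_3):
  remainder 23/8*x_2**2 - 3/8*x_2 - 5/2 ≠ 0; add h_4 = 23/8*x_2**2 - 3/8*x_2 - 5/2 to the basis.

The other S-polynomials (S(f_2,h_3), S(f_1,h_4), S(f_2,h_4), S(h_3,h_4)) all reduce to 0 modulo the current basis, so we have a Gröbner basis.
Inter-reduce: drop elements whose leading term is divisible by another's, tail-reduce, and make monic.
Reduced Gröbner basis: {x_2**2 - 3/23*x_2 - 20/23, x_1 - 23/8*x_2 + 7/8}.
Label its elements g_1 = x_2**2 - 3/23*x_2 - 20/23, g_2 = x_1 - 23/8*x_2 + 7/8.

Reduce p = -8*x_2 - 1 modulo G:
  leading term x_2: no divisor's leading term divides it; move -8*x_2 to the remainder.
  leading term 1: no divisor's leading term divides it; move -1 to the remainder.
  normal form = -8*x_2 - 1.
The normal form is nonzero, so p ∉ I. Since p minus its normal form lies in I, I + (p) = I + (r) where r = -8*x_2 - 1; decide whether this ideal is the whole ring.
Run Buchberger on G together with r (pairs among the g_i already reduce to 0 since G is a Gröbner basis):
g_1 = x_2**2 - 3/23*x_2 - 20/23, LT = x_2**2.
g_2 = x_1 - 23/8*x_2 + 7/8, LT = x_1.
r = -8*x_2 - 1, LT = x_2.

S(g_1,r): lcm = x_2**2. S = -47/184*x_2 - 20/23.
  reduce S modulo (g_1, g_2, r):
  remainder -1233/1472 ≠ 0; add m_4 = -1233/1472 to the basis.

The other S-polynomials (S(g_1,g_2), S(g_2,r), S(g_1,m_4), S(g_2,m_4), S(r,m_4)) all reduce to 0 modulo the current basis, so we have a Gröbner basis.
Inter-reduce: drop elements whose leading term is divisible by another's, tail-reduce, and make monic.
Reduced Gröbner basis: {1}.
The reduced Gröbner basis of I + (p) is {1}: the ideal is the whole ring, so the enlarged system has no common solution — adjoining p is inconsistent.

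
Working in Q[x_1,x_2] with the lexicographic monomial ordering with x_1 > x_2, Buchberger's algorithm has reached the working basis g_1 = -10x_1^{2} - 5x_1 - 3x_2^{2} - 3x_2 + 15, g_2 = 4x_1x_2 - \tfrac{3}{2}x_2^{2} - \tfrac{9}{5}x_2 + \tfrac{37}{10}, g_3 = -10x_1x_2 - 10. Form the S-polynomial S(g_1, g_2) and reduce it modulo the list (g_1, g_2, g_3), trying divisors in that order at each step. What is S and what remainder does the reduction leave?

lcm(LM(g_1), LM(g_2)) = x_1^{2}x_2.
S = (lcm/LT(g_1))·g_1 − (lcm/LT(g_2))·g_2 = \tfrac{3}{8}x_1x_2^{2} + \tfrac{19}{20}x_1x_2 - \tfrac{37}{40}x_1 + \tfrac{3}{10}x_2^{3} + \tfrac{3}{10}x_2^{2} - \tfrac{3}{2}x_2.
Reduce S modulo (g_1, g_2, g_3) in that order:
  leading term x_1x_2^{2}: subtract (\tfrac{3}{32}x_2)·g_2 from \tfrac{3}{8}x_1x_2^{2} + \tfrac{19}{20}x_1x_2 - \tfrac{37}{40}x_1 + \tfrac{3}{10}x_2^{3} + \tfrac{3}{10}x_2^{2} - \tfrac{3}{2}x_2 → \tfrac{19}{20}x_1x_2 - \tfrac{37}{40}x_1 + \tfrac{141}{320}x_2^{3} + \tfrac{15}{32}x_2^{2} - \tfrac{591}{320}x_2
  leading term x_1x_2: subtract (\tfrac{19}{80})·g_2 from \tfrac{19}{20}x_1x_2 - \tfrac{37}{40}x_1 + \tfrac{141}{320}x_2^{3} + \tfrac{15}{32}x_2^{2} - \tfrac{591}{320}x_2 → -\tfrac{37}{40}x_1 + \tfrac{141}{320}x_2^{3} + \tfrac{33}{40}x_2^{2} - \tfrac{2271}{1600}x_2 - \tfrac{703}{800}
  leading term x_1: no divisor's leading term divides it; move -\tfrac{37}{40}x_1 to the remainder.
  leading term x_2^{3}: no divisor's leading term divides it; move \tfrac{141}{320}x_2^{3} to the remainder.
  leading term x_2^{2}: no divisor's leading term divides it; move \tfrac{33}{40}x_2^{2} to the remainder.
  leading term x_2: no divisor's leading term divides it; move -\tfrac{2271}{1600}x_2 to the remainder.
  leading term 1: no divisor's leading term divides it; move -\tfrac{703}{800} to the remainder.
The remainder -\tfrac{37}{40}x_1 + \tfrac{141}{320}x_2^{3} + \tfrac{33}{40}x_2^{2} - \tfrac{2271}{1600}x_2 - \tfrac{703}{800} is nonzero, so it would be added as the next basis element.

S(g_1, g_2) = \tfrac{3}{8}x_1x_2^{2} + \tfrac{19}{20}x_1x_2 - \tfrac{37}{40}x_1 + \tfrac{3}{10}x_2^{3} + \tfrac{3}{10}x_2^{2} - \tfrac{3}{2}x_2; remainder on division = -\tfrac{37}{40}x_1 + \tfrac{141}{320}x_2^{3} + \tfrac{33}{40}x_2^{2} - \tfrac{2271}{1600}x_2 - \tfrac{703}{800}.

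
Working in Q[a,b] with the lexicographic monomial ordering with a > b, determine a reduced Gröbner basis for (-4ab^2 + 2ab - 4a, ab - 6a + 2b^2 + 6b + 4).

G = {a - 1/17b^3 - 1/2b^2 - 37/34b - 11/17, b^4 + 5/2b^3 + 3/2b^2 + 2b + 2}

f_1 = -4ab^2 + 2ab - 4a, LT = ab^2.
f_2 = ab - 6a + 2b^2 + 6b + 4, LT = ab.

S(f_1,f_2): lcm = ab^2. S = 11/2ab + a - 2b^3 - 6b^2 - 4b.
  reduce S modulo (f_1, f_2):
  remainder 34a - 2b^3 - 17b^2 - 37b - 22 ≠ 0; add g_3 = 34a - 2b^3 - 17b^2 - 37b - 22 to the basis.

S(f_1,g_3): lcm = ab^2. S = -1/2ab + a + 1/17b^5 + 1/2b^4 + 37/34b^3 + 11/17b^2.
  reduce S modulo (f_1, f_2, g_3):
  remainder 1/17b^5 + 1/2b^4 + 33/34b^3 + 11/17b^2 + 14/17b + 12/17 ≠ 0; add g_4 = 1/17b^5 + 1/2b^4 + 33/34b^3 + 11/17b^2 + 14/17b + 12/17 to the basis.

S(f_2,g_3): lcm = ab. S = -6a + 1/17b^4 + 1/2b^3 + 105/34b^2 + 113/17b + 4.
  reduce S modulo (f_1, f_2, g_3, g_4):
  remainder 1/17b^4 + 5/34b^3 + 3/34b^2 + 2/17b + 2/17 ≠ 0; add g_5 = 1/17b^4 + 5/34b^3 + 3/34b^2 + 2/17b + 2/17 to the basis.

The other S-polynomials (S(f_1,g_4), S(f_2,g_4), S(g_3,g_4), S(f_1,g_5), S(f_2,g_5), S(g_3,g_5), S(g_4,g_5)) all reduce to 0 modulo the current basis, so we have a Gröbner basis.
Inter-reduce: drop elements whose leading term is divisible by another's, tail-reduce, and make monic.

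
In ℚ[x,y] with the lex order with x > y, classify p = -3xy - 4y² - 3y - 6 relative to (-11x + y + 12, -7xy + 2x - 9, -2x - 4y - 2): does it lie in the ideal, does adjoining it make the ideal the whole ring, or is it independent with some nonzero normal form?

Adjoining -3xy - 4y² - 3y - 6 makes the ideal the whole ring: the system is inconsistent.

First compute the reduced Gröbner basis of I by Buchberger's algorithm.
f_1 = -11x + y + 12, LT = x.
f_2 = -7xy + 2x - 9, LT = xy.
f_3 = -2x - 4y - 2, LT = x.

S(f_1,f_2): lcm = xy. S = 2/7x - 1/11y² - 12/11y - 9/7.
  leading term x: subtract (-2/77)·f_1 from 2/7x - 1/11y² - 12/11y - 9/7 → -1/11y² - 82/77y - 75/77
  leading term y²: no divisor's leading term divides it; move -1/11y² to the remainder.
  leading term y: no divisor's leading term divides it; move -82/77y to the remainder.
  leading term 1: no divisor's leading term divides it; move -75/77 to the remainder.
  remainder -1/11y² - 82/77y - 75/77 ≠ 0; add h_4 = -1/11y² - 82/77y - 75/77 to the basis.

S(f_1,f_3): lcm = x. S = -23/11y - 23/11.
  leading term y: no divisor's leading term divides it; move -23/11y to the remainder.
  leading term 1: no divisor's leading term divides it; move -23/11 to the remainder.
  remainder -23/11y - 23/11 ≠ 0; add h_5 = -23/11y - 23/11 to the basis.

The other S-polynomials (S(f_2,f_3), S(f_1,h_4), S(f_2,h_4), S(f_3,h_4), S(f_1,h_5), S(f_2,h_5), S(f_3,h_5), S(h_4,h_5)) all reduce to 0 modulo the current basis, so we have a Gröbner basis.
Inter-reduce: drop elements whose leading term is divisible by another's, tail-reduce, and make monic.
Reduced Gröbner basis: {x - 1, y + 1}.
Label its elements g_1 = x - 1, g_2 = y + 1.

Reduce p = -3xy - 4y² - 3y - 6 modulo G:
  leading term xy: subtract (-3y)·g_1 from -3xy - 4y² - 3y - 6 → -4y² - 6y - 6
  leading term y²: subtract (-4y)·g_2 from -4y² - 6y - 6 → -2y - 6
  leading term y: subtract (-2)·g_2 from -2y - 6 → -4
  leading term 1: no divisor's leading term divides it; move -4 to the remainder.
  normal form = -4.
The normal form is nonzero, so p ∉ I. Since p minus its normal form lies in I, I + (p) = I + (r) where r = -4; decide whether this ideal is the whole ring.
Here r = -4 is a nonzero constant, hence a unit: 1 ∈ I + (p), the Gröbner basis of I + (p) is {1}, and the enlarged system has no common solution — adjoining p is inconsistent.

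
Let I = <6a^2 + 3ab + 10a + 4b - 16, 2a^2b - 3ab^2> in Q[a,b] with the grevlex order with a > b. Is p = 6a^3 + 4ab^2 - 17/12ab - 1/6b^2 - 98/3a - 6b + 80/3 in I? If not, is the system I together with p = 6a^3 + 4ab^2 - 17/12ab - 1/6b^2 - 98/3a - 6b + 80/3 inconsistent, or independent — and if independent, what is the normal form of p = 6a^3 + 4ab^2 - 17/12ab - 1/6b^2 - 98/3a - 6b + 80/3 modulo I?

First compute the reduced Gröbner basis of I by Buchberger's algorithm.
f_1 = 6a^2 + 3ab + 10a + 4b - 16, LT = a^2.
f_2 = 2a^2b - 3ab^2, LT = a^2b.

S(f_1,f_2): lcm = a^2b. S = 2ab^2 + 5/3ab + 2/3b^2 - 8/3b.
  reduce S modulo (f_1, f_2):
  remainder 2ab^2 + 5/3ab + 2/3b^2 - 8/3b ≠ 0; add h_3 = 2ab^2 + 5/3ab + 2/3b^2 - 8/3b to the basis.

S(f_1,h_3): lcm = a^2b^2. S = 1/2ab^3 - 5/6a^2b + 4/3ab^2 + 2/3b^3 + 4/3ab - 8/3b^2.
  reduce S modulo (f_1, f_2, h_3):
  remainder 1/2b^3 + 29/18ab - 17/9b^2 - 4/9b ≠ 0; add h_4 = 1/2b^3 + 29/18ab - 17/9b^2 - 4/9b to the basis.

The other S-polynomials (S(f_2,h_3), S(f_1,h_4), S(f_2,h_4), S(h_3,h_4)) all reduce to 0 modulo the current basis, so we have a Gröbner basis.
Inter-reduce: drop elements whose leading term is divisible by another's, tail-reduce, and make monic.
Reduced Gröbner basis: {ab^2 + 5/6ab + 1/3b^2 - 4/3b, b^3 + 29/9ab - 34/9b^2 - 8/9b, a^2 + 1/2ab + 5/3a + 2/3b - 8/3}.
Label its elements g_1 = ab^2 + 5/6ab + 1/3b^2 - 4/3b, g_2 = b^3 + 29/9ab - 34/9b^2 - 8/9b, g_3 = a^2 + 1/2ab + 5/3a + 2/3b - 8/3.

Reduce p = 6a^3 + 4ab^2 - 17/12ab - 1/6b^2 - 98/3a - 6b + 80/3 modulo G:
  leading term a^3: subtract (6a)·g_3 from 6a^3 + 4ab^2 - 17/12ab - 1/6b^2 - 98/3a - 6b + 80/3 → -3a^2b + 4ab^2 - 10a^2 - 65/12ab - 1/6b^2 - 50/3a - 6b + 80/3
  leading term a^2b: subtract (-3b)·g_3 from -3a^2b + 4ab^2 - 10a^2 - 65/12ab - 1/6b^2 - 50/3a - 6b + 80/3 → 11/2ab^2 - 10a^2 - 5/12ab + 11/6b^2 - 50/3a - 14b + 80/3
  leading term ab^2: subtract (11/2)·g_1 from 11/2ab^2 - 10a^2 - 5/12ab + 11/6b^2 - 50/3a - 14b + 80/3 → -10a^2 - 5ab - 50/3a - 20/3b + 80/3
  leading term a^2: subtract (-10)·g_3 from -10a^2 - 5ab - 50/3a - 20/3b + 80/3 → 0
  normal form = 0.
Since the normal form is 0, p ∈ I.

6a^3 + 4ab^2 - 17/12ab - 1/6b^2 - 98/3a - 6b + 80/3 lies in I (it reduces to 0).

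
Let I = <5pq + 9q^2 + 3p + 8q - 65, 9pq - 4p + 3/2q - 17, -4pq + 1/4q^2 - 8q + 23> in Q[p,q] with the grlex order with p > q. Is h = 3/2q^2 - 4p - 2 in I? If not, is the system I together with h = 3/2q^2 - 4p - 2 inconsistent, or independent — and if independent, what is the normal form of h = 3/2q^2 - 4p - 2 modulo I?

3/2q^2 - 4p - 2 lies in I (it reduces to 0).

First compute the reduced Gröbner basis of I by Buchberger's algorithm.
f_1 = 5pq + 9q^2 + 3p + 8q - 65, LT = pq.
f_2 = 9pq - 4p + 3/2q - 17, LT = pq.
f_3 = -4pq + 1/4q^2 - 8q + 23, LT = pq.

S(f_1,f_2): lcm = pq. S = 9/5q^2 + 47/45p + 43/30q - 100/9.
  reduce S modulo (f_1, f_2, f_3):
  remainder 9/5q^2 + 47/45p + 43/30q - 100/9 ≠ 0; add k_4 = 9/5q^2 + 47/45p + 43/30q - 100/9 to the basis.

S(f_1,f_3): lcm = pq. S = 149/80q^2 + 3/5p - 2/5q - 29/4.
  reduce S modulo (f_1, f_2, f_3, k_4):
  remainder -623/1296p - 1627/864q + 344/81 ≠ 0; add k_5 = -623/1296p - 1627/864q + 344/81 to the basis.

S(f_1,k_4): lcm = pq^2. S = 9/5q^3 - 47/81p^2 - 53/270pq + 8/5q^2 + 500/81p - 13q.
  reduce S modulo (f_1, f_2, f_3, k_4, k_5):
  remainder -3848335/499023q + 7696670/499023 ≠ 0; add k_6 = -3848335/499023q + 7696670/499023 to the basis.

The other S-polynomials (S(f_2,f_3), S(f_2,k_4), S(f_3,k_4), S(f_1,k_5), S(f_2,k_5), S(f_3,k_5), S(k_4,k_5), S(f_1,k_6), S(f_2,k_6), S(f_3,k_6), S(k_4,k_6), S(k_5,k_6)) all reduce to 0 modulo the current basis, so we have a Gröbner basis.
Inter-reduce: drop elements whose leading term is divisible by another's, tail-reduce, and make monic.
Reduced Gröbner basis: {p - 1, q - 2}.
Label its elements g_1 = p - 1, g_2 = q - 2.

Reduce h = 3/2q^2 - 4p - 2 modulo G:
  leading term q^2: subtract (3/2q)·g_2 from 3/2q^2 - 4p - 2 → -4p + 3q - 2
  leading term p: subtract (-4)·g_1 from -4p + 3q - 2 → 3q - 6
  leading term q: subtract (3)·g_2 from 3q - 6 → 0
  normal form = 0.
Since the normal form is 0, h ∈ I.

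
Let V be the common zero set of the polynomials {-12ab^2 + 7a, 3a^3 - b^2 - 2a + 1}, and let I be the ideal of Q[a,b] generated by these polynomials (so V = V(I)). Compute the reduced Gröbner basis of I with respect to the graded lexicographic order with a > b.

f_1 = -12ab^2 + 7a, LT = ab^2.
f_2 = 3a^3 - b^2 - 2a + 1, LT = a^3.

S(f_1,f_2): lcm = a^3b^2. S = 1/3b^4 - 7/12a^3 + 2/3ab^2 - 1/3b^2.
  leading term b^4: no divisor's leading term divides it; move 1/3b^4 to the remainder.
  leading term a^3: subtract (-7/36)·f_2 from -7/12a^3 + 2/3ab^2 - 1/3b^2 → 2/3ab^2 - 19/36b^2 - 7/18a + 7/36
  leading term ab^2: subtract (-1/18)·f_1 from 2/3ab^2 - 19/36b^2 - 7/18a + 7/36 → -19/36b^2 + 7/36
  leading term b^2: no divisor's leading term divides it; move -19/36b^2 to the remainder.
  leading term 1: no divisor's leading term divides it; move 7/36 to the remainder.
  remainder 1/3b^4 - 19/36b^2 + 7/36 ≠ 0; add g_3 = 1/3b^4 - 19/36b^2 + 7/36 to the basis.

The other S-polynomials (S(f_1,g_3), S(f_2,g_3)) all reduce to 0 modulo the current basis, so we have a Gröbner basis.

G = {b^4 - 19/12b^2 + 7/12, a^3 - 1/3b^2 - 2/3a + 1/3, ab^2 - 7/12a}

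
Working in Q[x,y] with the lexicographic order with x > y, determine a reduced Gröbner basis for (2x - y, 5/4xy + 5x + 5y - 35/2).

G = {x - 1/2y, y^2 + 12y - 28}

f_1 = 2x - y, LT = x.
f_2 = 5/4xy + 5x + 5y - 35/2, LT = xy.

S(f_1,f_2): lcm = xy. S = -4x - 1/2y^2 - 4y + 14.
  leading term x: subtract (-2)·f_1 from -4x - 1/2y^2 - 4y + 14 → -1/2y^2 - 6y + 14
  leading term y^2: no divisor's leading term divides it; move -1/2y^2 to the remainder.
  leading term y: no divisor's leading term divides it; move -6y to the remainder.
  leading term 1: no divisor's leading term divides it; move 14 to the remainder.
  remainder -1/2y^2 - 6y + 14 ≠ 0; add g_3 = -1/2y^2 - 6y + 14 to the basis.

S(f_1,g_3): leading monomials are coprime, so the S-polynomial reduces to 0 (Buchberger's first criterion).
S(f_2,g_3): lcm = xy^2. S = -8xy + 28x + 4y^2 - 14y.
  leading term xy: subtract (-4y)·f_1 from -8xy + 28x + 4y^2 - 14y → 28x - 14y
  leading term x: subtract (14)·f_1 from 28x - 14y → 0
  remainder 0.

Every S-polynomial of the final basis reduces to 0, so we have a Gröbner basis.
Inter-reduce: drop elements whose leading term is divisible by another's, tail-reduce, and make monic.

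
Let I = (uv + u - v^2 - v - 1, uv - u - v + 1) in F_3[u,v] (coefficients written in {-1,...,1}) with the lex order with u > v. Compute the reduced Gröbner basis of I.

f_1 = uv + u - v^2 - v - 1, LT = uv.
f_2 = uv - u - v + 1, LT = uv.

S(f_1,f_2): lcm = uv. S = -u - v^2 + 1.
  leading term u: no divisor's leading term divides it; move -u to the remainder.
  leading term v^2: no divisor's leading term divides it; move -v^2 to the remainder.
  leading term 1: no divisor's leading term divides it; move 1 to the remainder.
  remainder -u - v^2 + 1 ≠ 0; add g_3 = -u - v^2 + 1 to the basis.

S(f_1,g_3): lcm = uv. S = u - v^3 - v^2 - 1.
  leading term u: subtract (-1)·g_3 from u - v^3 - v^2 - 1 → -v^3 + v^2
  leading term v^3: no divisor's leading term divides it; move -v^3 to the remainder.
  leading term v^2: no divisor's leading term divides it; move v^2 to the remainder.
  remainder -v^3 + v^2 ≠ 0; add g_4 = -v^3 + v^2 to the basis.

The other S-polynomials (S(f_2,g_3), S(f_1,g_4), S(f_2,g_4), S(g_3,g_4)) all reduce to 0 modulo the current basis, so we have a Gröbner basis.
Inter-reduce: drop elements whose leading term is divisible by another's, tail-reduce, and make monic.

G = {u + v^2 - 1, v^3 - v^2}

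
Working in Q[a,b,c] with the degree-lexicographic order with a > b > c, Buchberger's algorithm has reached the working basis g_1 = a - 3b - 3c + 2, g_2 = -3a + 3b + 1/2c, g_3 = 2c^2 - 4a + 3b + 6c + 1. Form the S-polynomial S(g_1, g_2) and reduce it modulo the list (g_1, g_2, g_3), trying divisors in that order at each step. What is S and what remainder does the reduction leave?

lcm(LM(g_1), LM(g_2)) = a.
S = (lcm/LT(g_1))·g_1 − (lcm/LT(g_2))·g_2 = -2b - 17/6c + 2.
Reduce S modulo (g_1, g_2, g_3) in that order:
  leading term b: no divisor's leading term divides it; move -2b to the remainder.
  leading term c: no divisor's leading term divides it; move -17/6c to the remainder.
  leading term 1: no divisor's leading term divides it; move 2 to the remainder.
The remainder -2b - 17/6c + 2 is nonzero, so it would be added as the next basis element.

S(g_1, g_2) = -2b - 17/6c + 2; remainder on division = -2b - 17/6c + 2.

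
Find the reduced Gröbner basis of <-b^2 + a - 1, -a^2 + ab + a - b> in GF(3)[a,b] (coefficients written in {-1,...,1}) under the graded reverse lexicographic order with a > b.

G = {a^2 - ab - a + b, b^2 - a + 1}

f_1 = -b^2 + a - 1, LT = b^2.
f_2 = -a^2 + ab + a - b, LT = a^2.

The S-polynomials (S(f_1,f_2)) all reduce to 0 modulo the current basis, so we have a Gröbner basis.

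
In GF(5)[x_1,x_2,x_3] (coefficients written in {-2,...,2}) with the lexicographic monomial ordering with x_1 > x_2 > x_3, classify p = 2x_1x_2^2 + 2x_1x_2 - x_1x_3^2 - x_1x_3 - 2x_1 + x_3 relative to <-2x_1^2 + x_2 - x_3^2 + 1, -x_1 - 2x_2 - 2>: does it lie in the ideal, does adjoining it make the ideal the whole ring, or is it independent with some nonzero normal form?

2x_1x_2^2 + 2x_1x_2 - x_1x_3^2 - x_1x_3 - 2x_1 + x_3 is independent of I; its normal form modulo I is 2x_2x_3 + x_2 - 2x_3^2 - 2x_3 + 1.

First compute the reduced Gröbner basis of I by Buchberger's algorithm.
f_1 = -2x_1^2 + x_2 - x_3^2 + 1, LT = x_1^2.
f_2 = -x_1 - 2x_2 - 2, LT = x_1.

S(f_1,f_2): lcm = x_1^2. S = -2x_1x_2 - 2x_1 + 2x_2 - 2x_3^2 + 2.
  leading term x_1x_2: subtract (2x_2)·f_2 from -2x_1x_2 - 2x_1 + 2x_2 - 2x_3^2 + 2 → -2x_1 - x_2^2 + x_2 - 2x_3^2 + 2
  leading term x_1: subtract (2)·f_2 from -2x_1 - x_2^2 + x_2 - 2x_3^2 + 2 → -x_2^2 - 2x_3^2 + 1
  leading term x_2^2: no divisor's leading term divides it; move -x_2^2 to the remainder.
  leading term x_3^2: no divisor's leading term divides it; move -2x_3^2 to the remainder.
  leading term 1: no divisor's leading term divides it; move 1 to the remainder.
  remainder -x_2^2 - 2x_3^2 + 1 ≠ 0; add h_3 = -x_2^2 - 2x_3^2 + 1 to the basis.

The other S-polynomials (S(f_1,h_3), S(f_2,h_3)) all reduce to 0 modulo the current basis, so we have a Gröbner basis.
Inter-reduce: drop elements whose leading term is divisible by another's, tail-reduce, and make monic.
Reduced Gröbner basis: {x_1 + 2x_2 + 2, x_2^2 + 2x_3^2 - 1}.
Label its elements g_1 = x_1 + 2x_2 + 2, g_2 = x_2^2 + 2x_3^2 - 1.

Reduce p = 2x_1x_2^2 + 2x_1x_2 - x_1x_3^2 - x_1x_3 - 2x_1 + x_3 modulo G:
  leading term x_1x_2^2: subtract (2x_2^2)·g_1 from 2x_1x_2^2 + 2x_1x_2 - x_1x_3^2 - x_1x_3 - 2x_1 + x_3 → 2x_1x_2 - x_1x_3^2 - x_1x_3 - 2x_1 + x_2^3 + x_2^2 + x_3
  leading term x_1x_2: subtract (2x_2)·g_1 from 2x_1x_2 - x_1x_3^2 - x_1x_3 - 2x_1 + x_2^3 + x_2^2 + x_3 → -x_1x_3^2 - x_1x_3 - 2x_1 + x_2^3 + 2x_2^2 + x_2 + x_3
  leading term x_1x_3^2: subtract (-x_3^2)·g_1 from -x_1x_3^2 - x_1x_3 - 2x_1 + x_2^3 + 2x_2^2 + x_2 + x_3 → -x_1x_3 - 2x_1 + x_2^3 + 2x_2^2 + 2x_2x_3^2 + x_2 + 2x_3^2 + x_3
  leading term x_1x_3: subtract (-x_3)·g_1 from -x_1x_3 - 2x_1 + x_2^3 + 2x_2^2 + 2x_2x_3^2 + x_2 + 2x_3^2 + x_3 → -2x_1 + x_2^3 + 2x_2^2 + 2x_2x_3^2 + 2x_2x_3 + x_2 + 2x_3^2 - 2x_3
  leading term x_1: subtract (-2)·g_1 from -2x_1 + x_2^3 + 2x_2^2 + 2x_2x_3^2 + 2x_2x_3 + x_2 + 2x_3^2 - 2x_3 → x_2^3 + 2x_2^2 + 2x_2x_3^2 + 2x_2x_3 + 2x_3^2 - 2x_3 - 1
  leading term x_2^3: subtract (x_2)·g_2 from x_2^3 + 2x_2^2 + 2x_2x_3^2 + 2x_2x_3 + 2x_3^2 - 2x_3 - 1 → 2x_2^2 + 2x_2x_3 + x_2 + 2x_3^2 - 2x_3 - 1
  leading term x_2^2: subtract (2)·g_2 from 2x_2^2 + 2x_2x_3 + x_2 + 2x_3^2 - 2x_3 - 1 → 2x_2x_3 + x_2 - 2x_3^2 - 2x_3 + 1
  leading term x_2x_3: no divisor's leading term divides it; move 2x_2x_3 to the remainder.
  leading term x_2: no divisor's leading term divides it; move x_2 to the remainder.
  leading term x_3^2: no divisor's leading term divides it; move -2x_3^2 to the remainder.
  leading term x_3: no divisor's leading term divides it; move -2x_3 to the remainder.
  leading term 1: no divisor's leading term divides it; move 1 to the remainder.
  normal form = 2x_2x_3 + x_2 - 2x_3^2 - 2x_3 + 1.
The normal form is nonzero, so p ∉ I. Since p minus its normal form lies in I, I + (p) = I + (r) where r = 2x_2x_3 + x_2 - 2x_3^2 - 2x_3 + 1; decide whether this ideal is the whole ring.
Run Buchberger on G together with r (pairs among the g_i already reduce to 0 since G is a Gröbner basis):
g_1 = x_1 + 2x_2 + 2, LT = x_1.
g_2 = x_2^2 + 2x_3^2 - 1, LT = x_2^2.
r = 2x_2x_3 + x_2 - 2x_3^2 - 2x_3 + 1, LT = x_2x_3.

S(g_2,r): lcm = x_2^2x_3. S = 2x_2^2 + x_2x_3^2 + x_2x_3 + 2x_2 + 2x_3^3 - x_3.
  leading term x_2^2: subtract (2)·g_2 from 2x_2^2 + x_2x_3^2 + x_2x_3 + 2x_2 + 2x_3^3 - x_3 → x_2x_3^2 + x_2x_3 + 2x_2 + 2x_3^3 + x_3^2 - x_3 + 2
  leading term x_2x_3^2: subtract (-2x_3)·r from x_2x_3^2 + x_2x_3 + 2x_2 + 2x_3^3 + x_3^2 - x_3 + 2 → -2x_2x_3 + 2x_2 - 2x_3^3 + 2x_3^2 + x_3 + 2
  leading term x_2x_3: subtract (-1)·r from -2x_2x_3 + 2x_2 - 2x_3^3 + 2x_3^2 + x_3 + 2 → -2x_2 - 2x_3^3 - x_3 - 2
  leading term x_2: no divisor's leading term divides it; move -2x_2 to the remainder.
  leading term x_3^3: no divisor's leading term divides it; move -2x_3^3 to the remainder.
  leading term x_3: no divisor's leading term divides it; move -x_3 to the remainder.
  leading term 1: no divisor's leading term divides it; move -2 to the remainder.
  remainder -2x_2 - 2x_3^3 - x_3 - 2 ≠ 0; add m_4 = -2x_2 - 2x_3^3 - x_3 - 2 to the basis.

S(g_2,m_4): lcm = x_2^2. S = -x_2x_3^3 + 2x_2x_3 - x_2 + 2x_3^2 - 1.
  leading term x_2x_3^3: subtract (2x_3^2)·r from -x_2x_3^3 + 2x_2x_3 - x_2 + 2x_3^2 - 1 → -2x_2x_3^2 + 2x_2x_3 - x_2 - x_3^4 - x_3^3 - 1
  leading term x_2x_3^2: subtract (-x_3)·r from -2x_2x_3^2 + 2x_2x_3 - x_2 - x_3^4 - x_3^3 - 1 → -2x_2x_3 - x_2 - x_3^4 + 2x_3^3 - 2x_3^2 + x_3 - 1
  leading term x_2x_3: subtract (-1)·r from -2x_2x_3 - x_2 - x_3^4 + 2x_3^3 - 2x_3^2 + x_3 - 1 → -x_3^4 + 2x_3^3 + x_3^2 - x_3
  leading term x_3^4: no divisor's leading term divides it; move -x_3^4 to the remainder.
  leading term x_3^3: no divisor's leading term divides it; move 2x_3^3 to the remainder.
  leading term x_3^2: no divisor's leading term divides it; move x_3^2 to the remainder.
  leading term x_3: no divisor's leading term divides it; move -x_3 to the remainder.
  remainder -x_3^4 + 2x_3^3 + x_3^2 - x_3 ≠ 0; add m_5 = -x_3^4 + 2x_3^3 + x_3^2 - x_3 to the basis.

The other S-polynomials (S(g_1,g_2), S(g_1,r), S(g_1,m_4), S(r,m_4), S(g_1,m_5), S(g_2,m_5), S(r,m_5), S(m_4,m_5)) all reduce to 0 modulo the current basis, so we have a Gröbner basis.
Inter-reduce: drop elements whose leading term is divisible by another's, tail-reduce, and make monic.
Reduced Gröbner basis: {x_1 - 2x_3^3 - x_3, x_2 + x_3^3 - 2x_3 + 1, x_3^4 - 2x_3^3 - x_3^2 + x_3}.
The reduced Gröbner basis of I + (p) is {x_1 - 2x_3^3 - x_3, x_2 + x_3^3 - 2x_3 + 1, x_3^4 - 2x_3^3 - x_3^2 + x_3} ≠ {1}, a proper ideal, so the enlarged system stays consistent: p is independent of I, with normal form 2x_2x_3 + x_2 - 2x_3^2 - 2x_3 + 1.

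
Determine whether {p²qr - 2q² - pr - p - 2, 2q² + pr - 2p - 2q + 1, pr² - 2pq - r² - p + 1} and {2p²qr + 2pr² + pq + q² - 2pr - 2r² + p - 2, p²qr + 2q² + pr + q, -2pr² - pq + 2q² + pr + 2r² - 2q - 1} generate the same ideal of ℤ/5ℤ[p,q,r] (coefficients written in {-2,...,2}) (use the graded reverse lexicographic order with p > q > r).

Two ideals are equal iff their reduced Gröbner bases coincide (the reduced basis is unique for a fixed ordering).
Buchberger on the first generating set:
f_1 = p²qr - 2q² - pr - p - 2, LT = p²qr.
f_2 = 2q² + pr - 2p - 2q + 1, LT = q².
f_3 = pr² - 2pq - r² - p + 1, LT = pr².

S(f_1,f_2): lcm = p²q²r. S = 2p³r² + p³r + p²qr - 2q³ + 2p²r - pqr - pq - 2q.
  reduce S modulo (f_1, f_2, f_3):
  remainder -p³q + p³r + 2p³ - p²q + 2p²r + pq + pr + 2r² + p - q ≠ 0; add g_4 = -p³q + p³r + 2p³ - p²q + 2p²r + pq + pr + 2r² + p - q to the basis.

S(f_1,f_3): lcm = p²qr². S = 2p²q² + pqr² + p²q - 2q²r - pr² - pq - pr - 2r.
  reduce S modulo (f_1, f_2, f_3, g_4):
  remainder -p³r + 2p³ - 2p²q - p²r + qr² + p² + 2pq + 2pr - 2qr - p - q - r ≠ 0; add g_5 = -p³r + 2p³ - 2p²q - p²r + qr² + p² + 2pq + 2pr - 2qr - p - q - r to the basis.

S(f_1,g_4): lcm = p³qr. S = p³r² + 2p³r - p²qr + 2p²r² - 2pq² - p²r + pqr + pr² + 2r³ - p² + pr - qr - 2p.
  reduce S modulo (f_1, f_2, f_3, g_4, g_5):
  remainder -2p³ + p²q + pqr - qr² + 2r³ - 2p² + pq + pr + qr - 2r² + 2q + r ≠ 0; add g_6 = -2p³ + p²q + pqr - qr² + 2r³ - 2p² + pq + pr + qr - 2r² + 2q + r to the basis.

S(f_3,g_4): lcm = p³qr². S = p³r³ - 2p³q² + 2p³r² - 2p²qr² + 2p²r³ - p³q + pqr² + pr³ + 2r⁴ + p²q + pr² - qr².
  reduce S modulo (f_1, f_2, f_3, g_4, g_5, g_6):
  remainder 2r⁴ + p²r + pqr - r³ - 2p² + 2pq + pr - 2qr + r² - p + 2q - 2 ≠ 0; add g_7 = 2r⁴ + p²r + pqr - r³ - 2p² + 2pq + pr - 2qr + r² - p + 2q - 2 to the basis.

S(f_3,g_5): lcm = p³r². S = -2p³q + 2p³r - 2p²qr - 2p²r² + qr³ - p³ + p²r + 2pqr + 2pr² - 2qr² + p² - pr - qr - r².
  reduce S modulo (f_1, f_2, f_3, g_4, g_5, g_6, g_7):
  remainder qr³ - 2p²q + 2p²r + 2pqr - 2qr² - p² - 2pq + 2pr - qr - p - 2q - 2 ≠ 0; add g_8 = qr³ - 2p²q + 2p²r + 2pqr - 2qr² - p² - 2pq + 2pr - qr - p - 2q - 2 to the basis.

The other S-polynomials (S(f_2,f_3), S(f_2,g_4), S(f_1,g_5), S(f_2,g_5), S(g_4,g_5), S(f_1,g_6), S(f_2,g_6), S(f_3,g_6), S(g_4,g_6), S(g_5,g_6), S(f_1,g_7), S(f_2,g_7), S(f_3,g_7), S(g_4,g_7), S(g_5,g_7), S(g_6,g_7), S(f_1,g_8), S(f_2,g_8), S(f_3,g_8), S(g_4,g_8), S(g_5,g_8), S(g_6,g_8), S(g_7,g_8)) all reduce to 0 modulo the current basis, so we have a Gröbner basis.
Inter-reduce: drop elements whose leading term is divisible by another's, tail-reduce, and make monic.
Reduced Gröbner basis: {p²qr + 2p - 2q - 1, qr³ - 2p²q + 2p²r + 2pqr - 2qr² - p² - 2pq + 2pr - qr - p - 2q - 2, r⁴ - 2p²r - 2pqr + 2r³ - p² + pq - 2pr - qr - 2r² + 2p + q - 1, p³ + 2p²q + 2pqr - 2qr² - r³ + p² + 2pq + 2pr + 2qr + r² - q + 2r, pr² - 2pq - r² - p + 1, q² - 2pr - p - q - 2}.

Buchberger on the second generating set:
h_1 = 2p²qr + 2pr² + pq + q² - 2pr - 2r² + p - 2, LT = p²qr.
h_2 = p²qr + 2q² + pr + q, LT = p²qr.
h_3 = -2pr² - pq + 2q² + pr + 2r² - 2q - 1, LT = pr².

S(h_1,h_2): lcm = p²qr. S = pr² - 2pq + q² - 2pr - r² - 2p - q - 1.
  reduce S modulo (h_1, h_2, h_3):
  remainder 2q² + pr - 2p - 2q + 1 ≠ 0; add k_4 = 2q² + pr - 2p - 2q + 1 to the basis.

S(h_1,h_3): lcm = p²qr². S = 2p²q² + pq³ - 2p²qr + pqr² + pr³ - pq² - 2pqr - 2q²r - pr² - r³ + 2pq - 2pr - r.
  reduce S modulo (h_1, h_2, h_3, k_4):
  remainder -p³r + 2p³ - 2p²q - p²r + qr² + p² + 2pq + 2pr - 2qr - p - q - r ≠ 0; add k_5 = -p³r + 2p³ - 2p²q - p²r + qr² + p² + 2pq + 2pr - 2qr - p - q - r to the basis.

S(h_1,k_4): lcm = p²q²r. S = 2p³r² + p³r + p²qr + pqr² - 2pq² - 2q³ + 2p²r - pqr - qr² - 2pq - q.
  reduce S modulo (h_1, h_2, h_3, k_4, k_5):
  remainder -p³q - p³ + 2p²q + p²r + qr² + p² - 2pq - 2pr - 2qr + 2r² - 2q - r ≠ 0; add k_6 = -p³q - p³ + 2p²q + p²r + qr² + p² - 2pq - 2pr - 2qr + 2r² - 2q - r to the basis.

S(h_1,k_5): lcm = p³qr. S = 2p³q - 2p²q² - p²qr + p²r² + q²r² - p²q - p²r + 2pqr - 2q²r - pr² - 2p² - pq - q² - qr - p.
  reduce S modulo (h_1, h_2, h_3, k_4, k_5, k_6):
  remainder -2p³ + p²q + pqr - qr² + 2r³ - 2p² + pq + pr + qr - 2r² + 2q + r ≠ 0; add k_7 = -2p³ + p²q + pqr - qr² + 2r³ - 2p² + pq + pr + qr - 2r² + 2q + r to the basis.

S(h_3,k_5): lcm = p³r². S = -2p³q - p²q² - p³r - 2p²qr - 2p²r² + qr³ + p²q + p²r + 2pqr + 2pr² - 2qr² - 2p² - pr - qr - r².
  reduce S modulo (h_1, h_2, h_3, k_4, k_5, k_6, k_7):
  remainder qr³ - 2p²q + 2p²r + 2pqr - 2qr² - p² - 2pq + 2pr - qr - p - 2q - 2 ≠ 0; add k_8 = qr³ - 2p²q + 2p²r + 2pqr - 2qr² - p² - 2pq + 2pr - qr - p - 2q - 2 to the basis.

S(h_3,k_6): lcm = p³qr². S = -2p³q² - p²q³ + 2p³qr - p³r² + p²qr² + p²r³ + qr⁴ + p²q² + p²r² - 2pqr² - 2pr³ - 2qr³ + 2r⁴ - 2p²q - 2qr² - r³.
  reduce S modulo (h_1, h_2, h_3, k_4, k_5, k_6, k_7, k_8):
  remainder 2r⁴ + p²r + pqr - r³ - 2p² + 2pq + pr - 2qr + r² - p + 2q - 2 ≠ 0; add k_9 = 2r⁴ + p²r + pqr - r³ - 2p² + 2pq + pr - 2qr + r² - p + 2q - 2 to the basis.

The other S-polynomials (S(h_2,h_3), S(h_2,k_4), S(h_3,k_4), S(h_2,k_5), S(k_4,k_5), S(h_1,k_6), S(h_2,k_6), S(k_4,k_6), S(k_5,k_6), S(h_1,k_7), S(h_2,k_7), S(h_3,k_7), S(k_4,k_7), S(k_5,k_7), S(k_6,k_7), S(h_1,k_8), S(h_2,k_8), S(h_3,k_8), S(k_4,k_8), S(k_5,k_8), S(k_6,k_8), S(k_7,k_8), S(h_1,k_9), S(h_2,k_9), S(h_3,k_9), S(k_4,k_9), S(k_5,k_9), S(k_6,k_9), S(k_7,k_9), S(k_8,k_9)) all reduce to 0 modulo the current basis, so we have a Gröbner basis.
Inter-reduce: drop elements whose leading term is divisible by another's, tail-reduce, and make monic.
Reduced Gröbner basis: {p²qr + 2p - 2q - 1, qr³ - 2p²q + 2p²r + 2pqr - 2qr² - p² - 2pq + 2pr - qr - p - 2q - 2, r⁴ - 2p²r - 2pqr + 2r³ - p² + pq - 2pr - qr - 2r² + 2p + q - 1, p³ + 2p²q + 2pqr - 2qr² - r³ + p² + 2pq + 2pr + 2qr + r² - q + 2r, pr² - 2pq - r² - p + 1, q² - 2pr - p - q - 2}.

These coincide, so the ideals are equal.

Yes, the ideals are equal.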